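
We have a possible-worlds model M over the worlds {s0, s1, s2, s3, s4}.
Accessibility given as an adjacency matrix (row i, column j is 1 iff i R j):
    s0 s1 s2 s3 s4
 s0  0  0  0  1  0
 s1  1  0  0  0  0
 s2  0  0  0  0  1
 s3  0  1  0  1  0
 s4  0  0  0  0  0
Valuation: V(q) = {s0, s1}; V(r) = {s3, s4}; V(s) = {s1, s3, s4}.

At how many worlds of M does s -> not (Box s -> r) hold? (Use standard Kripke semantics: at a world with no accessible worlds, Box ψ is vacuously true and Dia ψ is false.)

Recall that Box ψ holds at a world iff ψ holds at every accessible world, and Dia ψ holds iff ψ holds at some accessible world.
Let φ = s -> not (Box s -> r). Evaluate φ at each world:
  s0 (successors {s3}): φ is true.
  s1 (successors {s0}): φ is false.
  s2 (successors {s4}): φ is true.
  s3 (successors {s1, s3}): φ is false.
  s4 (successors ∅): φ is false.
For instance, at s3:
  At s3: s is true, not (Box s -> r) is false, so s -> not (Box s -> r) is false.
    At s3: Box s -> r is true, so not (Box s -> r) is false.
      At s3: Box s is true, r is true, so Box s -> r is true.
Satisfying worlds: {s0, s2}

2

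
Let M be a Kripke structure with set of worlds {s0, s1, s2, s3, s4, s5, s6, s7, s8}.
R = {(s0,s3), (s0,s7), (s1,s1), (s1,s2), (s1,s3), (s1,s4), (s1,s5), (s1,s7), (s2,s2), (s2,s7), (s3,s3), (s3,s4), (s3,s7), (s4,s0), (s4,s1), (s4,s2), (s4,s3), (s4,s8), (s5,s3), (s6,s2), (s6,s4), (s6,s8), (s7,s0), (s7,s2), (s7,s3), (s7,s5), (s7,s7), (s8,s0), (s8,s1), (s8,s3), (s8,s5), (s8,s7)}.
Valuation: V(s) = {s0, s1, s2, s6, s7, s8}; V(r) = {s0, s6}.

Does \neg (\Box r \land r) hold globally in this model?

Yes

Let φ = \neg (\Box r \land r). Evaluate φ at each world:
  s0 (successors {s3, s7}): φ is true.
  s1 (successors {s1, s2, s3, s4, s5, s7}): φ is true.
  s2 (successors {s2, s7}): φ is true.
  s3 (successors {s3, s4, s7}): φ is true.
  s4 (successors {s0, s1, s2, s3, s8}): φ is true.
  s5 (successors {s3}): φ is true.
  s6 (successors {s2, s4, s8}): φ is true.
  s7 (successors {s0, s2, s3, s5, s7}): φ is true.
  s8 (successors {s0, s1, s3, s5, s7}): φ is true.
For instance, at s1:
  At s1: \Box r \land r is false, so \neg (\Box r \land r) is true.
    At s1: \Box r is false, r is false, so \Box r \land r is false.
      At s1: \Box r requires r at every successor {s1, s2, s3, s4, s5, s7}.
        r fails at s1, so \Box r is false at s1.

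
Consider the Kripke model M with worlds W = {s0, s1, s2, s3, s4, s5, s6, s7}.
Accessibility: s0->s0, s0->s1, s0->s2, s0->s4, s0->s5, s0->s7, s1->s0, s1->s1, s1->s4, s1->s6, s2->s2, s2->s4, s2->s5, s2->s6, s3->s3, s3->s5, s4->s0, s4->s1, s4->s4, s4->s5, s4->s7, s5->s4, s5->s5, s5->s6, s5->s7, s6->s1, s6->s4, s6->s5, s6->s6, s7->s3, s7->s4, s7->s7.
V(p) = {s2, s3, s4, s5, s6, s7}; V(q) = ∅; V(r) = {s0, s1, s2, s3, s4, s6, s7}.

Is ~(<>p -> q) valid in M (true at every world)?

Recall that <>ψ holds at a world iff ψ holds at some accessible world.
Let φ = ~(<>p -> q). Evaluate φ at each world:
  s0 (successors {s0, s1, s2, s4, s5, s7}): φ is true.
  s1 (successors {s0, s1, s4, s6}): φ is true.
  s2 (successors {s2, s4, s5, s6}): φ is true.
  s3 (successors {s3, s5}): φ is true.
  s4 (successors {s0, s1, s4, s5, s7}): φ is true.
  s5 (successors {s4, s5, s6, s7}): φ is true.
  s6 (successors {s1, s4, s5, s6}): φ is true.
  s7 (successors {s3, s4, s7}): φ is true.
For instance, at s6:
  At s6: <>p -> q is false, so ~(<>p -> q) is true.
    At s6: <>p is true, q is false, so <>p -> q is false.
      At s6: <>p requires p at some successor in {s1, s4, s5, s6}.
        p holds at s4, so <>p is true at s6.

Yes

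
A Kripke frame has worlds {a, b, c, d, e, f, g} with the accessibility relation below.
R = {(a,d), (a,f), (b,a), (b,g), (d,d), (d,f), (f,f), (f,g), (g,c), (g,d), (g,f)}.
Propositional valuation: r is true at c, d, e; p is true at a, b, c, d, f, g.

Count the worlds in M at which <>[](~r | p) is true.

5

Let φ = <>[](~r | p). Evaluate φ at each world:
  a (successors {d, f}): φ is true.
  b (successors {a, g}): φ is true.
  c (successors ∅): φ is false.
  d (successors {d, f}): φ is true.
  e (successors ∅): φ is false.
  f (successors {f, g}): φ is true.
  g (successors {c, d, f}): φ is true.
For instance, at g:
  At g: <>[](~r | p) requires [](~r | p) at some successor in {c, d, f}.
    [](~r | p) holds at c, so <>[](~r | p) is true at g.
      At c: no accessible worlds, so [](~r | p) holds vacuously.
Satisfying worlds: {a, b, d, f, g}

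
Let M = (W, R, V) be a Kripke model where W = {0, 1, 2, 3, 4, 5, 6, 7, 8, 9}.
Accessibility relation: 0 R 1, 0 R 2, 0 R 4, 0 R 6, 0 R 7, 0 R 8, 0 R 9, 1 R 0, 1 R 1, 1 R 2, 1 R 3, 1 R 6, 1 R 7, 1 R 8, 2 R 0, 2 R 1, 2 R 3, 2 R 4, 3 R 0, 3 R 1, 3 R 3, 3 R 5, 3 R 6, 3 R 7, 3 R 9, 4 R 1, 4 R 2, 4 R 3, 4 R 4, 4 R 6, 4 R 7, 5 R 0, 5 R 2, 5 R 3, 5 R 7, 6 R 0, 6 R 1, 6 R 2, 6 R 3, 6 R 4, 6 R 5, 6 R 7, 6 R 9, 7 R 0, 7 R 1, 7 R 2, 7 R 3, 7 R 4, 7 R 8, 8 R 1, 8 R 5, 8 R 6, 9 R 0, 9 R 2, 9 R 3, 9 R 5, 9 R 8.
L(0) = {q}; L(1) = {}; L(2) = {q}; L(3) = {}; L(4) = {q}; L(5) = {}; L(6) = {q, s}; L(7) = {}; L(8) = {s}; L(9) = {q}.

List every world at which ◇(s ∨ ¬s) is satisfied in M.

Let φ = ◇(s ∨ ¬s). Evaluate φ at each world:
  0 (successors {1, 2, 4, 6, 7, 8, 9}): φ is true.
  1 (successors {0, 1, 2, 3, 6, 7, 8}): φ is true.
  2 (successors {0, 1, 3, 4}): φ is true.
  3 (successors {0, 1, 3, 5, 6, 7, 9}): φ is true.
  4 (successors {1, 2, 3, 4, 6, 7}): φ is true.
  5 (successors {0, 2, 3, 7}): φ is true.
  6 (successors {0, 1, 2, 3, 4, 5, 7, 9}): φ is true.
  7 (successors {0, 1, 2, 3, 4, 8}): φ is true.
  8 (successors {1, 5, 6}): φ is true.
  9 (successors {0, 2, 3, 5, 8}): φ is true.
For instance, at 9:
  At 9: ◇(s ∨ ¬s) requires s ∨ ¬s at some successor in {0, 2, 3, 5, 8}.
    s ∨ ¬s holds at 0, so ◇(s ∨ ¬s) is true at 9.
Satisfying worlds: {0, 1, 2, 3, 4, 5, 6, 7, 8, 9}

0, 1, 2, 3, 4, 5, 6, 7, 8, 9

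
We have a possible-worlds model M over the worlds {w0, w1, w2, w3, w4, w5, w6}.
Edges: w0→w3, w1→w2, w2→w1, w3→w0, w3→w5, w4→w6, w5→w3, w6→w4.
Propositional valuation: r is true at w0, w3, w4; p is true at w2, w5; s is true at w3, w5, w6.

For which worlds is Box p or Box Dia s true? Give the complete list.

w0, w1, w3, w5, w6

Recall that Box ψ holds at a world iff ψ holds at every accessible world, and Dia ψ holds iff ψ holds at some accessible world.
Let φ = Box p or Box Dia s. Evaluate φ at each world:
  w0 (successors {w3}): φ is true.
  w1 (successors {w2}): φ is true.
  w2 (successors {w1}): φ is false.
  w3 (successors {w0, w5}): φ is true.
  w4 (successors {w6}): φ is false.
  w5 (successors {w3}): φ is true.
  w6 (successors {w4}): φ is true.
For instance, at w0:
  At w0: Box p is false, Box Dia s is true, so Box p or Box Dia s is true.
    At w0: Box p requires p at every successor {w3}.
      p fails at w3, so Box p is false at w0.
    At w0: Box Dia s requires Dia s at every successor {w3}.
      At w3: Dia s is true.
    So Box Dia s is true at w0.
Satisfying worlds: {w0, w1, w3, w5, w6}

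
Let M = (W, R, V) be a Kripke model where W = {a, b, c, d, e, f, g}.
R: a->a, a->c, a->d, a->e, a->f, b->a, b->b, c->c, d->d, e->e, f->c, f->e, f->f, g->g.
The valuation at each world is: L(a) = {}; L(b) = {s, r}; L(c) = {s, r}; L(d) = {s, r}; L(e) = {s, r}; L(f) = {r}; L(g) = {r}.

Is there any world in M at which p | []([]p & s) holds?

Let φ = p | []([]p & s). Evaluate φ at each world:
  a (successors {a, c, d, e, f}): φ is false.
  b (successors {a, b}): φ is false.
  c (successors {c}): φ is false.
  d (successors {d}): φ is false.
  e (successors {e}): φ is false.
  f (successors {c, e, f}): φ is false.
  g (successors {g}): φ is false.
For instance, at a:
  At a: p is false, []([]p & s) is false, so p | []([]p & s) is false.
    At a: []([]p & s) requires []p & s at every successor {a, c, d, e, f}.
      []p & s fails at a, so []([]p & s) is false at a.

No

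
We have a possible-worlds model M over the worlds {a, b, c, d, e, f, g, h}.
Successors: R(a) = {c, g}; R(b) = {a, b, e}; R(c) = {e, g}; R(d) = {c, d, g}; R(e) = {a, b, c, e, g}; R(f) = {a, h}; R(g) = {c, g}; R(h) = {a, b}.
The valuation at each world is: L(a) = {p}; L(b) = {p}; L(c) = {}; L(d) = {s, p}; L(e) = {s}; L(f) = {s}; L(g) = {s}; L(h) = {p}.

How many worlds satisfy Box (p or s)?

4

Let φ = Box (p or s). Evaluate φ at each world:
  a (successors {c, g}): φ is false.
  b (successors {a, b, e}): φ is true.
  c (successors {e, g}): φ is true.
  d (successors {c, d, g}): φ is false.
  e (successors {a, b, c, e, g}): φ is false.
  f (successors {a, h}): φ is true.
  g (successors {c, g}): φ is false.
  h (successors {a, b}): φ is true.
For instance, at e:
  At e: Box (p or s) requires p or s at every successor {a, b, c, e, g}.
    p or s fails at c, so Box (p or s) is false at e.
Satisfying worlds: {b, c, f, h}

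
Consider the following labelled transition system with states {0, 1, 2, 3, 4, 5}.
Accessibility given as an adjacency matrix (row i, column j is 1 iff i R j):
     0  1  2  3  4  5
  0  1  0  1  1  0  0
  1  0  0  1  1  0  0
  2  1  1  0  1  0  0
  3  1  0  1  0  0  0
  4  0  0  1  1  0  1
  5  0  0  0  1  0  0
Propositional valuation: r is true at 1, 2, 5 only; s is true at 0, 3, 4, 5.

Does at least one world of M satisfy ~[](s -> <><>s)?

No

Let φ = ~[](s -> <><>s). Evaluate φ at each world:
  0 (successors {0, 2, 3}): φ is false.
  1 (successors {2, 3}): φ is false.
  2 (successors {0, 1, 3}): φ is false.
  3 (successors {0, 2}): φ is false.
  4 (successors {2, 3, 5}): φ is false.
  5 (successors {3}): φ is false.
For instance, at 4:
  At 4: [](s -> <><>s) is true, so ~[](s -> <><>s) is false.
    At 4: [](s -> <><>s) requires s -> <><>s at every successor {2, 3, 5}.
      At 2: s -> <><>s is true.
      At 3: s -> <><>s is true.
      At 5: s -> <><>s is true.
    So [](s -> <><>s) is true at 4.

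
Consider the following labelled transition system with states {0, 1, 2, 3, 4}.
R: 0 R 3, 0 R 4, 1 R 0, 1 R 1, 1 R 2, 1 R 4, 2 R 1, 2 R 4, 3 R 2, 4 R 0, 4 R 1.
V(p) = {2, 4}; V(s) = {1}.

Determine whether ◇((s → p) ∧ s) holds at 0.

At 0: ◇((s → p) ∧ s) requires (s → p) ∧ s at some successor in {3, 4}.
  At 3: (s → p) ∧ s is false.
  At 4: (s → p) ∧ s is false.
So ◇((s → p) ∧ s) is false at 0.

No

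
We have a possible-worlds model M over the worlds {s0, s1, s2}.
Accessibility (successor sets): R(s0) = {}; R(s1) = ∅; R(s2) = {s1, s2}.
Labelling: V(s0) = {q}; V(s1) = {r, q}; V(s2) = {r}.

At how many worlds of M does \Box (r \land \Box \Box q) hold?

Recall that \Box ψ holds at a world iff ψ holds at every accessible world, and \Diamond ψ holds iff ψ holds at some accessible world.
Let φ = \Box (r \land \Box \Box q). Evaluate φ at each world:
  s0 (successors ∅): φ is true.
  s1 (successors ∅): φ is true.
  s2 (successors {s1, s2}): φ is false.
For instance, at s2:
  At s2: \Box (r \land \Box \Box q) requires r \land \Box \Box q at every successor {s1, s2}.
    r \land \Box \Box q fails at s2, so \Box (r \land \Box \Box q) is false at s2.
      At s2: r is true, \Box \Box q is false, so r \land \Box \Box q is false.
Satisfying worlds: {s0, s1}

2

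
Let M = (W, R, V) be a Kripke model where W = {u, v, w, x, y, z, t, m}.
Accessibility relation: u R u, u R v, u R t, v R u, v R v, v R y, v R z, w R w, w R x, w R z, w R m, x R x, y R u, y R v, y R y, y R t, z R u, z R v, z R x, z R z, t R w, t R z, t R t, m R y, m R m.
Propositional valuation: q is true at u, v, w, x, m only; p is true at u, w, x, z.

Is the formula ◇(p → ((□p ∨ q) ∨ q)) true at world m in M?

Recall that □ψ holds at a world iff ψ holds at every accessible world, and ◇ψ holds iff ψ holds at some accessible world.
At m: ◇(p → ((□p ∨ q) ∨ q)) requires p → ((□p ∨ q) ∨ q) at some successor in {y, m}.
  p → ((□p ∨ q) ∨ q) holds at y, so ◇(p → ((□p ∨ q) ∨ q)) is true at m.
    At y: p is false, (□p ∨ q) ∨ q is false, so p → ((□p ∨ q) ∨ q) is true.
      At y: □p ∨ q is false, q is false, so (□p ∨ q) ∨ q is false.

Yes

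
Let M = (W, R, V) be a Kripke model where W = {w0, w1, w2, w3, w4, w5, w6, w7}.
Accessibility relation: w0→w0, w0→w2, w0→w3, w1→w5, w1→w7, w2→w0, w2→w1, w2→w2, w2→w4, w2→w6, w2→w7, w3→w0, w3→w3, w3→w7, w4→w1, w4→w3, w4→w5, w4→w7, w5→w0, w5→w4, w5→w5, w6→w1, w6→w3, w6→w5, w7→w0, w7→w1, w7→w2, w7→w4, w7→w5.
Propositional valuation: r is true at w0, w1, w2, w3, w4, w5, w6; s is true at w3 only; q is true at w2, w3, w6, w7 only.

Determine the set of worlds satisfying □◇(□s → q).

w0, w1, w2, w3, w4, w5, w6, w7

Let φ = □◇(□s → q). Evaluate φ at each world:
  w0 (successors {w0, w2, w3}): φ is true.
  w1 (successors {w5, w7}): φ is true.
  w2 (successors {w0, w1, w2, w4, w6, w7}): φ is true.
  w3 (successors {w0, w3, w7}): φ is true.
  w4 (successors {w1, w3, w5, w7}): φ is true.
  w5 (successors {w0, w4, w5}): φ is true.
  w6 (successors {w1, w3, w5}): φ is true.
  w7 (successors {w0, w1, w2, w4, w5}): φ is true.
For instance, at w7:
  At w7: □◇(□s → q) requires ◇(□s → q) at every successor {w0, w1, w2, w4, w5}.
    At w0: ◇(□s → q) is true.
    At w1: ◇(□s → q) is true.
    At w2: ◇(□s → q) is true.
    At w4: ◇(□s → q) is true.
    At w5: ◇(□s → q) is true.
  So □◇(□s → q) is true at w7.
Satisfying worlds: {w0, w1, w2, w3, w4, w5, w6, w7}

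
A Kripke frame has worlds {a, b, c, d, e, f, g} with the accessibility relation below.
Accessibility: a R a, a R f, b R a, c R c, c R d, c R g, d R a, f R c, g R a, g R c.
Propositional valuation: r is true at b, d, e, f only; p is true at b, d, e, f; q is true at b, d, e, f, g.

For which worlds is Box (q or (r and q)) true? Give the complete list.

Recall that Box ψ holds at a world iff ψ holds at every accessible world, and Dia ψ holds iff ψ holds at some accessible world.
Let φ = Box (q or (r and q)). Evaluate φ at each world:
  a (successors {a, f}): φ is false.
  b (successors {a}): φ is false.
  c (successors {c, d, g}): φ is false.
  d (successors {a}): φ is false.
  e (successors ∅): φ is true.
  f (successors {c}): φ is false.
  g (successors {a, c}): φ is false.
For instance, at c:
  At c: Box (q or (r and q)) requires q or (r and q) at every successor {c, d, g}.
    q or (r and q) fails at c, so Box (q or (r and q)) is false at c.
Satisfying worlds: {e}

e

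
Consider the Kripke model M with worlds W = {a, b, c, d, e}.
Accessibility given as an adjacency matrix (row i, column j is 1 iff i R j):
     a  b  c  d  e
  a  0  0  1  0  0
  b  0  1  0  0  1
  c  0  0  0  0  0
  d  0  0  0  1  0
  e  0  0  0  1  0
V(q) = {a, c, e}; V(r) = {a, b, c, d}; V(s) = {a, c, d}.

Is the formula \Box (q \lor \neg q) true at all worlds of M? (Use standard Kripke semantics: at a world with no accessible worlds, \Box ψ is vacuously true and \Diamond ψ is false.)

Yes

Let φ = \Box (q \lor \neg q). Evaluate φ at each world:
  a (successors {c}): φ is true.
  b (successors {b, e}): φ is true.
  c (successors ∅): φ is true.
  d (successors {d}): φ is true.
  e (successors {d}): φ is true.
For instance, at d:
  At d: \Box (q \lor \neg q) requires q \lor \neg q at every successor {d}.
    At d: q \lor \neg q is true.
  So \Box (q \lor \neg q) is true at d.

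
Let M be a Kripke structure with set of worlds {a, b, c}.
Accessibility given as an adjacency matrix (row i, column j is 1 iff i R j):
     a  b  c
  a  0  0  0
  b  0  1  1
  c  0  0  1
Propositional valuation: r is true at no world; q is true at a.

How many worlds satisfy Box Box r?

Recall that Box ψ holds at a world iff ψ holds at every accessible world, and Dia ψ holds iff ψ holds at some accessible world.
Let φ = Box Box r. Evaluate φ at each world:
  a (successors ∅): φ is true.
  b (successors {b, c}): φ is false.
  c (successors {c}): φ is false.
For instance, at c:
  At c: Box Box r requires Box r at every successor {c}.
    Box r fails at c, so Box Box r is false at c.
      At c: Box r requires r at every successor {c}.
        r fails at c, so Box r is false at c.
Satisfying worlds: {a}

1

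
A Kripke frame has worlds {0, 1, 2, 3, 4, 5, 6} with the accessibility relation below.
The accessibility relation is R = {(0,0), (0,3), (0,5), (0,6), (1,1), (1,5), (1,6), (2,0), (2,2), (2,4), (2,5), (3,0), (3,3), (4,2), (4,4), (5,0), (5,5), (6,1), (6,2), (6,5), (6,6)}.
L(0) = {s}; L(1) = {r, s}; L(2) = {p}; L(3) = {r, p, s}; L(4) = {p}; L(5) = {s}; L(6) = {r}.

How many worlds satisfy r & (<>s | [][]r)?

3

Let φ = r & (<>s | [][]r). Evaluate φ at each world:
  0 (successors {0, 3, 5, 6}): φ is false.
  1 (successors {1, 5, 6}): φ is true.
  2 (successors {0, 2, 4, 5}): φ is false.
  3 (successors {0, 3}): φ is true.
  4 (successors {2, 4}): φ is false.
  5 (successors {0, 5}): φ is false.
  6 (successors {1, 2, 5, 6}): φ is true.
For instance, at 4:
  At 4: r is false, <>s | [][]r is false, so r & (<>s | [][]r) is false.
    At 4: <>s is false, [][]r is false, so <>s | [][]r is false.
      At 4: <>s requires s at some successor in {2, 4}.
        At 2: s is false.
        At 4: s is false.
      So <>s is false at 4.
      At 4: [][]r requires []r at every successor {2, 4}.
        []r fails at 2, so [][]r is false at 4.
Satisfying worlds: {1, 3, 6}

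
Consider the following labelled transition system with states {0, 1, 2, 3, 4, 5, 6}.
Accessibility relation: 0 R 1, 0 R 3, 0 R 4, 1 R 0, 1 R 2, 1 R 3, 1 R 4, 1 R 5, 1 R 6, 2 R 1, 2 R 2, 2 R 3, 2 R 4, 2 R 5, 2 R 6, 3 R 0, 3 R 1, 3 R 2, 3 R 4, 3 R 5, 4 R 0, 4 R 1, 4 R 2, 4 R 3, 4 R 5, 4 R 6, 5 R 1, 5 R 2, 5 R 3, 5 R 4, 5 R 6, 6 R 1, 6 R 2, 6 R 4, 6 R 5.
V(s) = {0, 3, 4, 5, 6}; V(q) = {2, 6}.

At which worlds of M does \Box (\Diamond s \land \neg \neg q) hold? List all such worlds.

none

Let φ = \Box (\Diamond s \land \neg \neg q). Evaluate φ at each world:
  0 (successors {1, 3, 4}): φ is false.
  1 (successors {0, 2, 3, 4, 5, 6}): φ is false.
  2 (successors {1, 2, 3, 4, 5, 6}): φ is false.
  3 (successors {0, 1, 2, 4, 5}): φ is false.
  4 (successors {0, 1, 2, 3, 5, 6}): φ is false.
  5 (successors {1, 2, 3, 4, 6}): φ is false.
  6 (successors {1, 2, 4, 5}): φ is false.
For instance, at 4:
  At 4: \Box (\Diamond s \land \neg \neg q) requires \Diamond s \land \neg \neg q at every successor {0, 1, 2, 3, 5, 6}.
    \Diamond s \land \neg \neg q fails at 0, so \Box (\Diamond s \land \neg \neg q) is false at 4.
      At 0: \Diamond s is true, \neg \neg q is false, so \Diamond s \land \neg \neg q is false.
Satisfying worlds: none.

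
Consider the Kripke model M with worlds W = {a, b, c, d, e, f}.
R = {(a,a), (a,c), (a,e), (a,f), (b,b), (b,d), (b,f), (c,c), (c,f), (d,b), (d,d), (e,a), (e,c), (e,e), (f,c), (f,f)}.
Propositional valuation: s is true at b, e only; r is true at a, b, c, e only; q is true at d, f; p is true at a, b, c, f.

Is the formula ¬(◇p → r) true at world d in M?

Yes

At d: ◇p → r is false, so ¬(◇p → r) is true.
  At d: ◇p is true, r is false, so ◇p → r is false.
    At d: ◇p requires p at some successor in {b, d}.
      p holds at b, so ◇p is true at d.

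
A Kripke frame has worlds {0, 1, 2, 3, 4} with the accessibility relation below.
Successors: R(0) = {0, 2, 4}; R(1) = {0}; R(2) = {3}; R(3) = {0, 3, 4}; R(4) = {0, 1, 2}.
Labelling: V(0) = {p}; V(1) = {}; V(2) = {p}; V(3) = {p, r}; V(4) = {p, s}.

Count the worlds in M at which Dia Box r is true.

Let φ = Dia Box r. Evaluate φ at each world:
  0 (successors {0, 2, 4}): φ is true.
  1 (successors {0}): φ is false.
  2 (successors {3}): φ is false.
  3 (successors {0, 3, 4}): φ is false.
  4 (successors {0, 1, 2}): φ is true.
For instance, at 2:
  At 2: Dia Box r requires Box r at some successor in {3}.
    At 3: Box r is false.
  So Dia Box r is false at 2.
Satisfying worlds: {0, 4}

2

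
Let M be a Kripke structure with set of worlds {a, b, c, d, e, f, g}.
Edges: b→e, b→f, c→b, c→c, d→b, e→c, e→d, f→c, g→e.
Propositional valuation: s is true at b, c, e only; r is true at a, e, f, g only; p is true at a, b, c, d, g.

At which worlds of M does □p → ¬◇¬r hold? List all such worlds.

a, b, g

Let φ = □p → ¬◇¬r. Evaluate φ at each world:
  a (successors ∅): φ is true.
  b (successors {e, f}): φ is true.
  c (successors {b, c}): φ is false.
  d (successors {b}): φ is false.
  e (successors {c, d}): φ is false.
  f (successors {c}): φ is false.
  g (successors {e}): φ is true.
For instance, at g:
  At g: □p is false, ¬◇¬r is true, so □p → ¬◇¬r is true.
    At g: □p requires p at every successor {e}.
      p fails at e, so □p is false at g.
    At g: ◇¬r is false, so ¬◇¬r is true.
      At g: ◇¬r requires ¬r at some successor in {e}.
        At e: ¬r is false.
      So ◇¬r is false at g.
Satisfying worlds: {a, b, g}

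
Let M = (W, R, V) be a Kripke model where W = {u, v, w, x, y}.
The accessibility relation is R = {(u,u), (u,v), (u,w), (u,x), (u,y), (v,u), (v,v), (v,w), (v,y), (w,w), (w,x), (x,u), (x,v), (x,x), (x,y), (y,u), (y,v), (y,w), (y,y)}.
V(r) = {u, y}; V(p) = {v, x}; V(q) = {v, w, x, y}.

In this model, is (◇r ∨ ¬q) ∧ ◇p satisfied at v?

Yes

Recall that ◇ψ holds at a world iff ψ holds at some accessible world.
At v: ◇r ∨ ¬q is true, ◇p is true, so (◇r ∨ ¬q) ∧ ◇p is true.
  At v: ◇r is true, ¬q is false, so ◇r ∨ ¬q is true.
    At v: ◇r requires r at some successor in {u, v, w, y}.
      r holds at u, so ◇r is true at v.
  At v: ◇p requires p at some successor in {u, v, w, y}.
    p holds at v, so ◇p is true at v.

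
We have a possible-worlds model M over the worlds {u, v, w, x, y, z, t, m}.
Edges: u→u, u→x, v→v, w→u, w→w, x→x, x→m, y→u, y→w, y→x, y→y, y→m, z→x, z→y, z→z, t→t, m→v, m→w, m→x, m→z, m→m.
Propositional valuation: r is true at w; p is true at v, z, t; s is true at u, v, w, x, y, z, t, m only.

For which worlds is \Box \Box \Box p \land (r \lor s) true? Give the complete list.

Let φ = \Box \Box \Box p \land (r \lor s). Evaluate φ at each world:
  u (successors {u, x}): φ is false.
  v (successors {v}): φ is true.
  w (successors {u, w}): φ is false.
  x (successors {x, m}): φ is false.
  y (successors {u, w, x, y, m}): φ is false.
  z (successors {x, y, z}): φ is false.
  t (successors {t}): φ is true.
  m (successors {v, w, x, z, m}): φ is false.
For instance, at w:
  At w: \Box \Box \Box p is false, r \lor s is true, so \Box \Box \Box p \land (r \lor s) is false.
    At w: \Box \Box \Box p requires \Box \Box p at every successor {u, w}.
      \Box \Box p fails at u, so \Box \Box \Box p is false at w.
Satisfying worlds: {v, t}

v, t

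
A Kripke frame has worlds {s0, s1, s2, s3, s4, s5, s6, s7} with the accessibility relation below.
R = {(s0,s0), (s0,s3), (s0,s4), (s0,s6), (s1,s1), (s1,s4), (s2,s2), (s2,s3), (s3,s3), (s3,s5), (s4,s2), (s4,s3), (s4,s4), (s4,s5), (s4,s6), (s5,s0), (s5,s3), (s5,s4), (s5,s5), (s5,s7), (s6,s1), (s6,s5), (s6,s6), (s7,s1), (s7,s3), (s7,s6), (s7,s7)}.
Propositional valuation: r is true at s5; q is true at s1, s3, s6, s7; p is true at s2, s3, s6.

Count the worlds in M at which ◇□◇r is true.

Let φ = ◇□◇r. Evaluate φ at each world:
  s0 (successors {s0, s3, s4, s6}): φ is true.
  s1 (successors {s1, s4}): φ is false.
  s2 (successors {s2, s3}): φ is true.
  s3 (successors {s3, s5}): φ is true.
  s4 (successors {s2, s3, s4, s5, s6}): φ is true.
  s5 (successors {s0, s3, s4, s5, s7}): φ is true.
  s6 (successors {s1, s5, s6}): φ is false.
  s7 (successors {s1, s3, s6, s7}): φ is true.
For instance, at s2:
  At s2: ◇□◇r requires □◇r at some successor in {s2, s3}.
    □◇r holds at s3, so ◇□◇r is true at s2.
      At s3: □◇r requires ◇r at every successor {s3, s5}.
        At s3: ◇r is true.
        At s5: ◇r is true.
      So □◇r is true at s3.
Satisfying worlds: {s0, s2, s3, s4, s5, s7}

6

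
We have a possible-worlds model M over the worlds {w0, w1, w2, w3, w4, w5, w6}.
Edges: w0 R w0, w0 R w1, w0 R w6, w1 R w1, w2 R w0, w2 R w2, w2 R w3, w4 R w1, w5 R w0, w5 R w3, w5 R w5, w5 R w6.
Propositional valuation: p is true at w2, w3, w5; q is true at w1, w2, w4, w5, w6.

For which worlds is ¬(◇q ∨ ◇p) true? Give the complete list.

w3, w6

Let φ = ¬(◇q ∨ ◇p). Evaluate φ at each world:
  w0 (successors {w0, w1, w6}): φ is false.
  w1 (successors {w1}): φ is false.
  w2 (successors {w0, w2, w3}): φ is false.
  w3 (successors ∅): φ is true.
  w4 (successors {w1}): φ is false.
  w5 (successors {w0, w3, w5, w6}): φ is false.
  w6 (successors ∅): φ is true.
For instance, at w1:
  At w1: ◇q ∨ ◇p is true, so ¬(◇q ∨ ◇p) is false.
    At w1: ◇q is true, ◇p is false, so ◇q ∨ ◇p is true.
      At w1: ◇q requires q at some successor in {w1}.
        q holds at w1, so ◇q is true at w1.
      At w1: ◇p requires p at some successor in {w1}.
        At w1: p is false.
      So ◇p is false at w1.
Satisfying worlds: {w3, w6}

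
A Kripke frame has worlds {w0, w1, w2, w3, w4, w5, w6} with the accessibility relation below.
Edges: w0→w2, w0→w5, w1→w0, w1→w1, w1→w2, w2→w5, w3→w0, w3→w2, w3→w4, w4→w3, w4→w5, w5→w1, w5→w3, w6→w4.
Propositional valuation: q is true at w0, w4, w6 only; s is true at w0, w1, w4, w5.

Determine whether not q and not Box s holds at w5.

Recall that Box ψ holds at a world iff ψ holds at every accessible world, and Dia ψ holds iff ψ holds at some accessible world.
At w5: not q is true, not Box s is true, so not q and not Box s is true.
  At w5: Box s is false, so not Box s is true.
    At w5: Box s requires s at every successor {w1, w3}.
      s fails at w3, so Box s is false at w5.

Yes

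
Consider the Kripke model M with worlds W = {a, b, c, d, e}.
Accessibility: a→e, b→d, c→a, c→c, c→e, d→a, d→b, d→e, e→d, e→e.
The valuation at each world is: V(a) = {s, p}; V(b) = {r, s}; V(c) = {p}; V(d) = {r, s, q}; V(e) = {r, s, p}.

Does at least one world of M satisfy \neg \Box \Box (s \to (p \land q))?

Yes

Let φ = \neg \Box \Box (s \to (p \land q)). Evaluate φ at each world:
  a (successors {e}): φ is true.
  b (successors {d}): φ is true.
  c (successors {a, c, e}): φ is true.
  d (successors {a, b, e}): φ is true.
  e (successors {d, e}): φ is true.
Detail at a (witness):
  At a: \Box \Box (s \to (p \land q)) is false, so \neg \Box \Box (s \to (p \land q)) is true.
    At a: \Box \Box (s \to (p \land q)) requires \Box (s \to (p \land q)) at every successor {e}.
      \Box (s \to (p \land q)) fails at e, so \Box \Box (s \to (p \land q)) is false at a.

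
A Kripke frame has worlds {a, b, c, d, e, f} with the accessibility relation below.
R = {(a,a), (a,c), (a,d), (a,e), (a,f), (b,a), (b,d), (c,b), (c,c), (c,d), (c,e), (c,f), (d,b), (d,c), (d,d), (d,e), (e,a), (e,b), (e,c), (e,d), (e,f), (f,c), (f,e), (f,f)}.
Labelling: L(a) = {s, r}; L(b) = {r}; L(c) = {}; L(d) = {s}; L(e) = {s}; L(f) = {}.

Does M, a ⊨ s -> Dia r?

Yes

At a: s is true, Dia r is true, so s -> Dia r is true.
  At a: Dia r requires r at some successor in {a, c, d, e, f}.
    r holds at a, so Dia r is true at a.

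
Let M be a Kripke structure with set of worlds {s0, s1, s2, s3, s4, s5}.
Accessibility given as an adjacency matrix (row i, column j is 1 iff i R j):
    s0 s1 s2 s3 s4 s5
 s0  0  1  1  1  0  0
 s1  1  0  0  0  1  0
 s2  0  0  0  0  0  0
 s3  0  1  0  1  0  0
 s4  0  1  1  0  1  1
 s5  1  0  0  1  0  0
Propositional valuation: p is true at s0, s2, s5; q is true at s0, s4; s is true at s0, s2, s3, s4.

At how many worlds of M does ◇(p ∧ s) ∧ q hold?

2

Recall that ◇ψ holds at a world iff ψ holds at some accessible world.
Let φ = ◇(p ∧ s) ∧ q. Evaluate φ at each world:
  s0 (successors {s1, s2, s3}): φ is true.
  s1 (successors {s0, s4}): φ is false.
  s2 (successors ∅): φ is false.
  s3 (successors {s1, s3}): φ is false.
  s4 (successors {s1, s2, s4, s5}): φ is true.
  s5 (successors {s0, s3}): φ is false.
For instance, at s0:
  At s0: ◇(p ∧ s) is true, q is true, so ◇(p ∧ s) ∧ q is true.
    At s0: ◇(p ∧ s) requires p ∧ s at some successor in {s1, s2, s3}.
      p ∧ s holds at s2, so ◇(p ∧ s) is true at s0.
Satisfying worlds: {s0, s4}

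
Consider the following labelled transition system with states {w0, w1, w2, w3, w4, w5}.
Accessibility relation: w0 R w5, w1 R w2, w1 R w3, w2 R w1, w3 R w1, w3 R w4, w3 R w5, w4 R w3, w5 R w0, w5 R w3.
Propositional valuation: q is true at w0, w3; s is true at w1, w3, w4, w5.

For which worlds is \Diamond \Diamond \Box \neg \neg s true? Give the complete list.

w0, w1, w2, w3, w4, w5

Let φ = \Diamond \Diamond \Box \neg \neg s. Evaluate φ at each world:
  w0 (successors {w5}): φ is true.
  w1 (successors {w2, w3}): φ is true.
  w2 (successors {w1}): φ is true.
  w3 (successors {w1, w4, w5}): φ is true.
  w4 (successors {w3}): φ is true.
  w5 (successors {w0, w3}): φ is true.
For instance, at w1:
  At w1: \Diamond \Diamond \Box \neg \neg s requires \Diamond \Box \neg \neg s at some successor in {w2, w3}.
    \Diamond \Box \neg \neg s holds at w3, so \Diamond \Diamond \Box \neg \neg s is true at w1.
      At w3: \Diamond \Box \neg \neg s requires \Box \neg \neg s at some successor in {w1, w4, w5}.
        \Box \neg \neg s holds at w4, so \Diamond \Box \neg \neg s is true at w3.
Satisfying worlds: {w0, w1, w2, w3, w4, w5}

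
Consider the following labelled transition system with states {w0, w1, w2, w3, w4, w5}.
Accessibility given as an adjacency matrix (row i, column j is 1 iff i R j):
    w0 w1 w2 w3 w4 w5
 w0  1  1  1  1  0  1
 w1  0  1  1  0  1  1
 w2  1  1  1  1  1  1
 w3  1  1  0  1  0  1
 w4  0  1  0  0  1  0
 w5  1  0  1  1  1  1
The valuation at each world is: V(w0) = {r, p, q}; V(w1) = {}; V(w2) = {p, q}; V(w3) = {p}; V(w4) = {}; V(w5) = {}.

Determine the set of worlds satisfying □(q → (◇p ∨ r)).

Let φ = □(q → (◇p ∨ r)). Evaluate φ at each world:
  w0 (successors {w0, w1, w2, w3, w5}): φ is true.
  w1 (successors {w1, w2, w4, w5}): φ is true.
  w2 (successors {w0, w1, w2, w3, w4, w5}): φ is true.
  w3 (successors {w0, w1, w3, w5}): φ is true.
  w4 (successors {w1, w4}): φ is true.
  w5 (successors {w0, w2, w3, w4, w5}): φ is true.
For instance, at w4:
  At w4: □(q → (◇p ∨ r)) requires q → (◇p ∨ r) at every successor {w1, w4}.
      At w1: q is false, ◇p ∨ r is true, so q → (◇p ∨ r) is true.
      At w4: q is false, ◇p ∨ r is false, so q → (◇p ∨ r) is true.
  So □(q → (◇p ∨ r)) is true at w4.
Satisfying worlds: {w0, w1, w2, w3, w4, w5}

w0, w1, w2, w3, w4, w5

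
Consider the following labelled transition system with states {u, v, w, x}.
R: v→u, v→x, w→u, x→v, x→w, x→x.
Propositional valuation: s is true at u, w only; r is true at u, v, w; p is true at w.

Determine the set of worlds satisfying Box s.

Let φ = Box s. Evaluate φ at each world:
  u (successors ∅): φ is true.
  v (successors {u, x}): φ is false.
  w (successors {u}): φ is true.
  x (successors {v, w, x}): φ is false.
For instance, at x:
  At x: Box s requires s at every successor {v, w, x}.
    s fails at v, so Box s is false at x.
Satisfying worlds: {u, w}

u, w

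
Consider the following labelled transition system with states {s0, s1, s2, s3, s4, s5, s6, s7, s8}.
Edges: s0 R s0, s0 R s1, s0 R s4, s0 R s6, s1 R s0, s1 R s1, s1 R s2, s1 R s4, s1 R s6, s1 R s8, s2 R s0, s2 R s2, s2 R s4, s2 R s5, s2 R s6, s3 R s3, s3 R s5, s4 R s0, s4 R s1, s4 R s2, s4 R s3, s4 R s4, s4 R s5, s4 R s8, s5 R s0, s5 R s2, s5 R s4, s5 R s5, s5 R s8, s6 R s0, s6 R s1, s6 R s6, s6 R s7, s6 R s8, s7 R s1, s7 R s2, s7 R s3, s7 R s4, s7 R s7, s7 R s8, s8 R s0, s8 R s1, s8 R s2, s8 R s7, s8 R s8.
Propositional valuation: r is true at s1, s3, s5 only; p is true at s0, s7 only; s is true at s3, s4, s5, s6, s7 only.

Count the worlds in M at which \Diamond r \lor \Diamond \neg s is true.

9

Let φ = \Diamond r \lor \Diamond \neg s. Evaluate φ at each world:
  s0 (successors {s0, s1, s4, s6}): φ is true.
  s1 (successors {s0, s1, s2, s4, s6, s8}): φ is true.
  s2 (successors {s0, s2, s4, s5, s6}): φ is true.
  s3 (successors {s3, s5}): φ is true.
  s4 (successors {s0, s1, s2, s3, s4, s5, s8}): φ is true.
  s5 (successors {s0, s2, s4, s5, s8}): φ is true.
  s6 (successors {s0, s1, s6, s7, s8}): φ is true.
  s7 (successors {s1, s2, s3, s4, s7, s8}): φ is true.
  s8 (successors {s0, s1, s2, s7, s8}): φ is true.
For instance, at s0:
  At s0: \Diamond r is true, \Diamond \neg s is true, so \Diamond r \lor \Diamond \neg s is true.
    At s0: \Diamond r requires r at some successor in {s0, s1, s4, s6}.
      r holds at s1, so \Diamond r is true at s0.
    At s0: \Diamond \neg s requires \neg s at some successor in {s0, s1, s4, s6}.
      \neg s holds at s0, so \Diamond \neg s is true at s0.
Satisfying worlds: {s0, s1, s2, s3, s4, s5, s6, s7, s8}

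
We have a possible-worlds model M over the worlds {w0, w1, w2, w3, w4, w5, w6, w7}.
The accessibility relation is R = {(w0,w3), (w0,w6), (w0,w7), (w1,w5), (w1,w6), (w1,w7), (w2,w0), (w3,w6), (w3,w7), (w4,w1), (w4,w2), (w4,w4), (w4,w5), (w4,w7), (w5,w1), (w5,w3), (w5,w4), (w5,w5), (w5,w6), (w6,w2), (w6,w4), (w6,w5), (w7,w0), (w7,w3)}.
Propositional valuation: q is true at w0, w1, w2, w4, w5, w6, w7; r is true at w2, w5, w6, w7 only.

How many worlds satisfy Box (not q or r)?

Let φ = Box (not q or r). Evaluate φ at each world:
  w0 (successors {w3, w6, w7}): φ is true.
  w1 (successors {w5, w6, w7}): φ is true.
  w2 (successors {w0}): φ is false.
  w3 (successors {w6, w7}): φ is true.
  w4 (successors {w1, w2, w4, w5, w7}): φ is false.
  w5 (successors {w1, w3, w4, w5, w6}): φ is false.
  w6 (successors {w2, w4, w5}): φ is false.
  w7 (successors {w0, w3}): φ is false.
For instance, at w0:
  At w0: Box (not q or r) requires not q or r at every successor {w3, w6, w7}.
    At w3: not q or r is true.
    At w6: not q or r is true.
    At w7: not q or r is true.
  So Box (not q or r) is true at w0.
Satisfying worlds: {w0, w1, w3}

3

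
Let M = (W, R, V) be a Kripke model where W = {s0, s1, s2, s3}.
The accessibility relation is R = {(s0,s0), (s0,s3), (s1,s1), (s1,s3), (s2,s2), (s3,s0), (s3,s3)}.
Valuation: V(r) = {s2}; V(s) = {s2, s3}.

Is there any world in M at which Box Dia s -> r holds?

Let φ = Box Dia s -> r. Evaluate φ at each world:
  s0 (successors {s0, s3}): φ is false.
  s1 (successors {s1, s3}): φ is false.
  s2 (successors {s2}): φ is true.
  s3 (successors {s0, s3}): φ is false.
Detail at s2 (witness):
  At s2: Box Dia s is true, r is true, so Box Dia s -> r is true.
    At s2: Box Dia s requires Dia s at every successor {s2}.
      At s2: Dia s is true.
    So Box Dia s is true at s2.

Yes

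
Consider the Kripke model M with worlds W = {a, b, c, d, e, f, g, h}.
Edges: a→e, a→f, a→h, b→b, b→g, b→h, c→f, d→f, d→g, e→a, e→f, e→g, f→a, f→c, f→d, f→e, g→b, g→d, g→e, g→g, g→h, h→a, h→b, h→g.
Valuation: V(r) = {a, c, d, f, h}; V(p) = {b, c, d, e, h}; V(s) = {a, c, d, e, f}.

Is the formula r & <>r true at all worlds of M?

No

Let φ = r & <>r. Evaluate φ at each world:
  a (successors {e, f, h}): φ is true.
  b (successors {b, g, h}): φ is false.
  c (successors {f}): φ is true.
  d (successors {f, g}): φ is true.
  e (successors {a, f, g}): φ is false.
  f (successors {a, c, d, e}): φ is true.
  g (successors {b, d, e, g, h}): φ is false.
  h (successors {a, b, g}): φ is true.
Detail at b (counterexample):
  At b: r is false, <>r is true, so r & <>r is false.
    At b: <>r requires r at some successor in {b, g, h}.
      r holds at h, so <>r is true at b.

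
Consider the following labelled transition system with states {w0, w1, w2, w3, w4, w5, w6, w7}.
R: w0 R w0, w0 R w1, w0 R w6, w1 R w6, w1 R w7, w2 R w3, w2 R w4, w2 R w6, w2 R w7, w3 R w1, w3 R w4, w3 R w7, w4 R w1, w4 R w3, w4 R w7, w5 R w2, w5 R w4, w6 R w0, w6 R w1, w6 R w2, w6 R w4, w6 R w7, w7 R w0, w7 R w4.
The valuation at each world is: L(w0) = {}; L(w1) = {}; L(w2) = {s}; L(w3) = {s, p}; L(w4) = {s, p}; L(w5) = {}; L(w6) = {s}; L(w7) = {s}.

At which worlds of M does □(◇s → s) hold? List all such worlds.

w1, w2, w5

Recall that □ψ holds at a world iff ψ holds at every accessible world, and ◇ψ holds iff ψ holds at some accessible world.
Let φ = □(◇s → s). Evaluate φ at each world:
  w0 (successors {w0, w1, w6}): φ is false.
  w1 (successors {w6, w7}): φ is true.
  w2 (successors {w3, w4, w6, w7}): φ is true.
  w3 (successors {w1, w4, w7}): φ is false.
  w4 (successors {w1, w3, w7}): φ is false.
  w5 (successors {w2, w4}): φ is true.
  w6 (successors {w0, w1, w2, w4, w7}): φ is false.
  w7 (successors {w0, w4}): φ is false.
For instance, at w6:
  At w6: □(◇s → s) requires ◇s → s at every successor {w0, w1, w2, w4, w7}.
    ◇s → s fails at w0, so □(◇s → s) is false at w6.
      At w0: ◇s is true, s is false, so ◇s → s is false.
Satisfying worlds: {w1, w2, w5}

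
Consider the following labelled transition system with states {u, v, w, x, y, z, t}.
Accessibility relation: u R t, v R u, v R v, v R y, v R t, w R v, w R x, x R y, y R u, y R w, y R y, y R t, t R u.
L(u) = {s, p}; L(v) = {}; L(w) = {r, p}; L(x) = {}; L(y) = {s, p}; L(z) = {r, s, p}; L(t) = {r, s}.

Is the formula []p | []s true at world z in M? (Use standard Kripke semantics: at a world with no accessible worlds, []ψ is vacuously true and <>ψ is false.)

Yes

At z: []p is true, []s is true, so []p | []s is true.
  At z: no accessible worlds, so []p holds vacuously.
  At z: no accessible worlds, so []s holds vacuously.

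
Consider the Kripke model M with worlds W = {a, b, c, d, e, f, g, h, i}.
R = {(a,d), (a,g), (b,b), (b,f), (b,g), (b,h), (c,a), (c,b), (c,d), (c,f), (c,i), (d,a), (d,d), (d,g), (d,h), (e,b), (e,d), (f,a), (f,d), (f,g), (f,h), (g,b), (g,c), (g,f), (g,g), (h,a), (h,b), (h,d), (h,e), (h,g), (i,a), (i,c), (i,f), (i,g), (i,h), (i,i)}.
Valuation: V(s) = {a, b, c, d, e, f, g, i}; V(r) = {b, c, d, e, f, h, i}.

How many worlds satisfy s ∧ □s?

4

Let φ = s ∧ □s. Evaluate φ at each world:
  a (successors {d, g}): φ is true.
  b (successors {b, f, g, h}): φ is false.
  c (successors {a, b, d, f, i}): φ is true.
  d (successors {a, d, g, h}): φ is false.
  e (successors {b, d}): φ is true.
  f (successors {a, d, g, h}): φ is false.
  g (successors {b, c, f, g}): φ is true.
  h (successors {a, b, d, e, g}): φ is false.
  i (successors {a, c, f, g, h, i}): φ is false.
For instance, at e:
  At e: s is true, □s is true, so s ∧ □s is true.
    At e: □s requires s at every successor {b, d}.
      At b: s is true.
      At d: s is true.
    So □s is true at e.
Satisfying worlds: {a, c, e, g}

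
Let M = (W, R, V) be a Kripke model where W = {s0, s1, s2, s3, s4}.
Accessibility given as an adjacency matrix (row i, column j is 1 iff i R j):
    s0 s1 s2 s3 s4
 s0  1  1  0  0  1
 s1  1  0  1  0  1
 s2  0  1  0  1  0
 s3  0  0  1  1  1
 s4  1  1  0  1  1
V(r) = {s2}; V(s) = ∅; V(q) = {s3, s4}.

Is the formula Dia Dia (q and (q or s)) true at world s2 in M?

Yes

At s2: Dia Dia (q and (q or s)) requires Dia (q and (q or s)) at some successor in {s1, s3}.
  Dia (q and (q or s)) holds at s1, so Dia Dia (q and (q or s)) is true at s2.
    At s1: Dia (q and (q or s)) requires q and (q or s) at some successor in {s0, s2, s4}.
      q and (q or s) holds at s4, so Dia (q and (q or s)) is true at s1.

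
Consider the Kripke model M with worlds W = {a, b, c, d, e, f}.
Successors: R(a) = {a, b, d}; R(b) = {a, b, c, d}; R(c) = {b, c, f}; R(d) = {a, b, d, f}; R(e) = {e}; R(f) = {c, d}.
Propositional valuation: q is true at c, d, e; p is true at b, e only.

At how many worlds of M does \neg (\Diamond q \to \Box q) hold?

Recall that \Box ψ holds at a world iff ψ holds at every accessible world, and \Diamond ψ holds iff ψ holds at some accessible world.
Let φ = \neg (\Diamond q \to \Box q). Evaluate φ at each world:
  a (successors {a, b, d}): φ is true.
  b (successors {a, b, c, d}): φ is true.
  c (successors {b, c, f}): φ is true.
  d (successors {a, b, d, f}): φ is true.
  e (successors {e}): φ is false.
  f (successors {c, d}): φ is false.
For instance, at d:
  At d: \Diamond q \to \Box q is false, so \neg (\Diamond q \to \Box q) is true.
    At d: \Diamond q is true, \Box q is false, so \Diamond q \to \Box q is false.
      At d: \Diamond q requires q at some successor in {a, b, d, f}.
        q holds at d, so \Diamond q is true at d.
      At d: \Box q requires q at every successor {a, b, d, f}.
        q fails at a, so \Box q is false at d.
Satisfying worlds: {a, b, c, d}

4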